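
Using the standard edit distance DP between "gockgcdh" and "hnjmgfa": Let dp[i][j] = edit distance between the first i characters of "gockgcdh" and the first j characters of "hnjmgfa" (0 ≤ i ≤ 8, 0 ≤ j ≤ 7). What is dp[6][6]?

   ''  h  n  j  m  g  f  a
''  0  1  2  3  4  5  6  7
 g  1  1  2  3  4  4  5  6
 o  2  2  2  3  4  5  5  6
 c  3  3  3  3  4  5  6  6
 k  4  4  4  4  4  5  6  7
 g  5  5  5  5  5  4  5  6
 c  6  6  6  6  6  5  5  6
 d  7  7  7  7  7  6  6  6
 h  8  7  8  8  8  7  7  7

5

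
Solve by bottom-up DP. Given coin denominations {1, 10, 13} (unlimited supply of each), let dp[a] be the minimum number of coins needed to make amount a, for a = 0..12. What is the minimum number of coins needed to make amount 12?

 a  0  1  2  3  4  5  6  7  8  9 10 11 12
dp  0  1  2  3  4  5  6  7  8  9  1  2  3

3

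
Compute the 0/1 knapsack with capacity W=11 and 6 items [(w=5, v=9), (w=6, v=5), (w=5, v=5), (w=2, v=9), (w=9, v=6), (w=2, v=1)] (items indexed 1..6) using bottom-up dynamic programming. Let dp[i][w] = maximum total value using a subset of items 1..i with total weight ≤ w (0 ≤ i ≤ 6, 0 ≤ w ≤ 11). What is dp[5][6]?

i\w   0   1   2   3   4   5   6   7   8   9  10  11
  0   0   0   0   0   0   0   0   0   0   0   0   0
  1   0   0   0   0   0   9   9   9   9   9   9   9
  2   0   0   0   0   0   9   9   9   9   9   9  14
  3   0   0   0   0   0   9   9   9   9   9  14  14
  4   0   0   9   9   9   9   9  18  18  18  18  18
  5   0   0   9   9   9   9   9  18  18  18  18  18
  6   0   0   9   9  10  10  10  18  18  19  19  19

9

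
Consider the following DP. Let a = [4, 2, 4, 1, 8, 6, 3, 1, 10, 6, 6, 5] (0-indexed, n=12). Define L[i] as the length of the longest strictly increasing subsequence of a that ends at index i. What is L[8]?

   i    0    1    2    3    4    5    6    7    8    9   10   11
a[i]    4    2    4    1    8    6    3    1   10    6    6    5
L[i]    1    1    2    1    3    3    2    1    4    3    3    3

4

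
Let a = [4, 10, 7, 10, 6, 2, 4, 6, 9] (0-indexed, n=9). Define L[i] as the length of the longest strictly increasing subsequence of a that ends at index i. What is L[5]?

   i    0    1    2    3    4    5    6    7    8
a[i]    4   10    7   10    6    2    4    6    9
L[i]    1    2    2    3    2    1    2    3    4

1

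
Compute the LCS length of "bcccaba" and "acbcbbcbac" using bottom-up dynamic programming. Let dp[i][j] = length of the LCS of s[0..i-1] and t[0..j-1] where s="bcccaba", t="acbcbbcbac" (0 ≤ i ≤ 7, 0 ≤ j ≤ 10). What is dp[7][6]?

   ''  a  c  b  c  b  b  c  b  a  c
''  0  0  0  0  0  0  0  0  0  0  0
 b  0  0  0  1  1  1  1  1  1  1  1
 c  0  0  1  1  2  2  2  2  2  2  2
 c  0  0  1  1  2  2  2  3  3  3  3
 c  0  0  1  1  2  2  2  3  3  3  4
 a  0  1  1  1  2  2  2  3  3  4  4
 b  0  1  1  2  2  3  3  3  4  4  4
 a  0  1  1  2  2  3  3  3  4  5  5

3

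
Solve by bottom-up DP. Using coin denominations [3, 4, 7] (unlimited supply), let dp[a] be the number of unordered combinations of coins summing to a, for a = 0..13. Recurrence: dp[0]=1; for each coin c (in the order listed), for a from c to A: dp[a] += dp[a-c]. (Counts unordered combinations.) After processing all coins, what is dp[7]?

after  coin     0     1     2     3     4     5     6     7     8     9    10    11    12    13
          3     1     0     0     1     0     0     1     0     0     1     0     0     1     0
          4     1     0     0     1     1     0     1     1     1     1     1     1     2     1
          7     1     0     0     1     1     0     1     2     1     1     2     2     2     2

2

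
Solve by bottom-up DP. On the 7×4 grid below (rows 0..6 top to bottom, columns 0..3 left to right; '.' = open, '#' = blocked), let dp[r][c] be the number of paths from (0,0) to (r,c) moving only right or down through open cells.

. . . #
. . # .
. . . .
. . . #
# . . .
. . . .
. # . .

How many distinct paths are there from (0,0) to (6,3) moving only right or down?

r\c   0   1   2   3
  0   1   1   1   0
  1   1   2   0   0
  2   1   3   3   3
  3   1   4   7   0
  4   0   4  11  11
  5   0   4  15  26
  6   0   0  15  41

41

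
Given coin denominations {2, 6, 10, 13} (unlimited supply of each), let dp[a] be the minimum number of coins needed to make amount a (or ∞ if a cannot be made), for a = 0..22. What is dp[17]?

 a  0  1  2  3  4  5  6  7  8  9 10 11 12 13 14 15 16 17 18 19 20 21 22
dp  0  -  1  -  2  -  1  -  2  -  1  -  2  1  3  2  2  3  3  2  2  3  3
(- denotes ∞ / unreachable)

3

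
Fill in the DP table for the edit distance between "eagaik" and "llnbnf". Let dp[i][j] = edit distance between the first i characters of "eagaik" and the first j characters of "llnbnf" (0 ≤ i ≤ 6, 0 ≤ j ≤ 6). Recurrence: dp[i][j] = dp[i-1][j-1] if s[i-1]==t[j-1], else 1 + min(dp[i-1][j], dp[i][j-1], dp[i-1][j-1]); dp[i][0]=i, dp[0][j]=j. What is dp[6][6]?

   ''  l  l  n  b  n  f
''  0  1  2  3  4  5  6
 e  1  1  2  3  4  5  6
 a  2  2  2  3  4  5  6
 g  3  3  3  3  4  5  6
 a  4  4  4  4  4  5  6
 i  5  5  5  5  5  5  6
 k  6  6  6  6  6  6  6

6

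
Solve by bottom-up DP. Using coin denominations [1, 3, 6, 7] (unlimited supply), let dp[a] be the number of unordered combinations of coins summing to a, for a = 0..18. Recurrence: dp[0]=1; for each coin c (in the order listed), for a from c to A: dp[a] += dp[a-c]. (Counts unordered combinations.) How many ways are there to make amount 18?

after  coin     0     1     2     3     4     5     6     7     8     9    10    11    12    13    14    15    16    17    18
          1     1     1     1     1     1     1     1     1     1     1     1     1     1     1     1     1     1     1     1
          3     1     1     1     2     2     2     3     3     3     4     4     4     5     5     5     6     6     6     7
          6     1     1     1     2     2     2     4     4     4     6     6     6     9     9     9    12    12    12    16
          7     1     1     1     2     2     2     4     5     5     7     8     8    11    13    14    17    19    20    24

24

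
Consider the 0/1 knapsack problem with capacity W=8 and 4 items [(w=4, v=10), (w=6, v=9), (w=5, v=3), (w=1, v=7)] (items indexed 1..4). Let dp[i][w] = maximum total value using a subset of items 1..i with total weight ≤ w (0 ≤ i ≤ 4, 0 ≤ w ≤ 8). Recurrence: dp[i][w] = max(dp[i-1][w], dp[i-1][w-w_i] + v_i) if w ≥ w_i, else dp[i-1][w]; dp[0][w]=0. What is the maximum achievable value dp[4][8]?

i\w   0   1   2   3   4   5   6   7   8
  0   0   0   0   0   0   0   0   0   0
  1   0   0   0   0  10  10  10  10  10
  2   0   0   0   0  10  10  10  10  10
  3   0   0   0   0  10  10  10  10  10
  4   0   7   7   7  10  17  17  17  17

17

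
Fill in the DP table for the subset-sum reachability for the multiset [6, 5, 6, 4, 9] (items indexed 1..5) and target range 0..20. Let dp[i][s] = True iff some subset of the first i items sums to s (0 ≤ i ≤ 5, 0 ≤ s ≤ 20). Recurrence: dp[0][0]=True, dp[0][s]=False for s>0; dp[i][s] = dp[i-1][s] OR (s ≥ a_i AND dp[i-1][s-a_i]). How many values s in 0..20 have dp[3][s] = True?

i\s   0   1   2   3   4   5   6   7   8   9  10  11  12  13  14  15  16  17  18  19  20
  0   T   F   F   F   F   F   F   F   F   F   F   F   F   F   F   F   F   F   F   F   F
  1   T   F   F   F   F   F   T   F   F   F   F   F   F   F   F   F   F   F   F   F   F
  2   T   F   F   F   F   T   T   F   F   F   F   T   F   F   F   F   F   F   F   F   F
  3   T   F   F   F   F   T   T   F   F   F   F   T   T   F   F   F   F   T   F   F   F
  4   T   F   F   F   T   T   T   F   F   T   T   T   T   F   F   T   T   T   F   F   F
  5   T   F   F   F   T   T   T   F   F   T   T   T   T   T   T   T   T   T   T   T   T

6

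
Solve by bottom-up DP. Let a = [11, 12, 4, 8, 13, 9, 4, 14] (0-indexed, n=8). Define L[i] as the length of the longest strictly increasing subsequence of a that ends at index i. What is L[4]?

3

   i    0    1    2    3    4    5    6    7
a[i]   11   12    4    8   13    9    4   14
L[i]    1    2    1    2    3    3    1    4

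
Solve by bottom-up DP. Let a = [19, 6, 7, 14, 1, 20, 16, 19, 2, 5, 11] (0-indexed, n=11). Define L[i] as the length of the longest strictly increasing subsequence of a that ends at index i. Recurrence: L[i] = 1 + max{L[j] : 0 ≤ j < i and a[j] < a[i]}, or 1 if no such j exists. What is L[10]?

   i    0    1    2    3    4    5    6    7    8    9   10
a[i]   19    6    7   14    1   20   16   19    2    5   11
L[i]    1    1    2    3    1    4    4    5    2    3    4

4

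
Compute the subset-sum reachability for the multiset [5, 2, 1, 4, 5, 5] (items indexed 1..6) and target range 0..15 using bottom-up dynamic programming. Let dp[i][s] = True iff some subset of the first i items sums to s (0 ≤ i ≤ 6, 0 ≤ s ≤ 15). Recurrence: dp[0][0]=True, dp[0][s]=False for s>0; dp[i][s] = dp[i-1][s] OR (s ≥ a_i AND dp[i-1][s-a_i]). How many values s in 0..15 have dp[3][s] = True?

8

i\s   0   1   2   3   4   5   6   7   8   9  10  11  12  13  14  15
  0   T   F   F   F   F   F   F   F   F   F   F   F   F   F   F   F
  1   T   F   F   F   F   T   F   F   F   F   F   F   F   F   F   F
  2   T   F   T   F   F   T   F   T   F   F   F   F   F   F   F   F
  3   T   T   T   T   F   T   T   T   T   F   F   F   F   F   F   F
  4   T   T   T   T   T   T   T   T   T   T   T   T   T   F   F   F
  5   T   T   T   T   T   T   T   T   T   T   T   T   T   T   T   T
  6   T   T   T   T   T   T   T   T   T   T   T   T   T   T   T   T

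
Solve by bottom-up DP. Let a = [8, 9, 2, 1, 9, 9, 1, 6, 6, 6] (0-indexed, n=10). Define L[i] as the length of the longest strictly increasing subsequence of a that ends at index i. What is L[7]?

   i    0    1    2    3    4    5    6    7    8    9
a[i]    8    9    2    1    9    9    1    6    6    6
L[i]    1    2    1    1    2    2    1    2    2    2

2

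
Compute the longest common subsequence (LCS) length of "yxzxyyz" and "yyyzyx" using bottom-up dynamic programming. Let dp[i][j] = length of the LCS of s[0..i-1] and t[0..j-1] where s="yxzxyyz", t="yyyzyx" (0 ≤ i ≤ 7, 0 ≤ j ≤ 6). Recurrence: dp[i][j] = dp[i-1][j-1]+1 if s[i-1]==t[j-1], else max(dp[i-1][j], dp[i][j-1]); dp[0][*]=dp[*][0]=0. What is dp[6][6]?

   ''  y  y  y  z  y  x
''  0  0  0  0  0  0  0
 y  0  1  1  1  1  1  1
 x  0  1  1  1  1  1  2
 z  0  1  1  1  2  2  2
 x  0  1  1  1  2  2  3
 y  0  1  2  2  2  3  3
 y  0  1  2  3  3  3  3
 z  0  1  2  3  4  4  4

3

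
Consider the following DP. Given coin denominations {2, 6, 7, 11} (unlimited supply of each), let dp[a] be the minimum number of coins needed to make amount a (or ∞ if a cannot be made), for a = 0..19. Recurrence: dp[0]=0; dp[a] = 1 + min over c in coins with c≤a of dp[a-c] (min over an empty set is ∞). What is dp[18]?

 a  0  1  2  3  4  5  6  7  8  9 10 11 12 13 14 15 16 17 18 19
dp  0  -  1  -  2  -  1  1  2  2  3  1  2  2  2  3  3  2  2  3
(- denotes ∞ / unreachable)

2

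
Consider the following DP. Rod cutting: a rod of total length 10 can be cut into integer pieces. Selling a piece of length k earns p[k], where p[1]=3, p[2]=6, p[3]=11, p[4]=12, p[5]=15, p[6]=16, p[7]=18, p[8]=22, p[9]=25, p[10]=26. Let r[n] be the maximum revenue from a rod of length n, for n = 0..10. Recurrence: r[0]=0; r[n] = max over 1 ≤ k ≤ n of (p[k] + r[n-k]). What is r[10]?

36

   n    0    1    2    3    4    5    6    7    8    9   10
r[n]    0    3    6   11   14   17   22   25   28   33   36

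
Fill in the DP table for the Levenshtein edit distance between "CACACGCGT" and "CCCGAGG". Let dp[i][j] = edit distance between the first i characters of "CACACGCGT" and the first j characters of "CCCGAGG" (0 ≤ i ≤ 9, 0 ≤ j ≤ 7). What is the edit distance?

   ''  C  C  C  G  A  G  G
''  0  1  2  3  4  5  6  7
 C  1  0  1  2  3  4  5  6
 A  2  1  1  2  3  3  4  5
 C  3  2  1  1  2  3  4  5
 A  4  3  2  2  2  2  3  4
 C  5  4  3  2  3  3  3  4
 G  6  5  4  3  2  3  3  3
 C  7  6  5  4  3  3  4  4
 G  8  7  6  5  4  4  3  4
 T  9  8  7  6  5  5  4  4

4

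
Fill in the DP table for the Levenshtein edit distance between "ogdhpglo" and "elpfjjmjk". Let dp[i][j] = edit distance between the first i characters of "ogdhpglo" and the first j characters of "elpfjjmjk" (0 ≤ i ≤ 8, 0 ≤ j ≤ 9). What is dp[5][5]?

5

   ''  e  l  p  f  j  j  m  j  k
''  0  1  2  3  4  5  6  7  8  9
 o  1  1  2  3  4  5  6  7  8  9
 g  2  2  2  3  4  5  6  7  8  9
 d  3  3  3  3  4  5  6  7  8  9
 h  4  4  4  4  4  5  6  7  8  9
 p  5  5  5  4  5  5  6  7  8  9
 g  6  6  6  5  5  6  6  7  8  9
 l  7  7  6  6  6  6  7  7  8  9
 o  8  8  7  7  7  7  7  8  8  9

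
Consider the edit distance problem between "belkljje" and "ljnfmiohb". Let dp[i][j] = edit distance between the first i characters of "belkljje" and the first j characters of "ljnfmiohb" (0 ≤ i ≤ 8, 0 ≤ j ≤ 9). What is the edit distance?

9

   ''  l  j  n  f  m  i  o  h  b
''  0  1  2  3  4  5  6  7  8  9
 b  1  1  2  3  4  5  6  7  8  8
 e  2  2  2  3  4  5  6  7  8  9
 l  3  2  3  3  4  5  6  7  8  9
 k  4  3  3  4  4  5  6  7  8  9
 l  5  4  4  4  5  5  6  7  8  9
 j  6  5  4  5  5  6  6  7  8  9
 j  7  6  5  5  6  6  7  7  8  9
 e  8  7  6  6  6  7  7  8  8  9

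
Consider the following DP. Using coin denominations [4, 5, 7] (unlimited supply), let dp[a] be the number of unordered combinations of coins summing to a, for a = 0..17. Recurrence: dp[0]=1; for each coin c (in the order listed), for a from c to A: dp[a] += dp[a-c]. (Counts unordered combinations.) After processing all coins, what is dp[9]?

1

after  coin     0     1     2     3     4     5     6     7     8     9    10    11    12    13    14    15    16    17
          4     1     0     0     0     1     0     0     0     1     0     0     0     1     0     0     0     1     0
          5     1     0     0     0     1     1     0     0     1     1     1     0     1     1     1     1     1     1
          7     1     0     0     0     1     1     0     1     1     1     1     1     2     1     2     2     2     2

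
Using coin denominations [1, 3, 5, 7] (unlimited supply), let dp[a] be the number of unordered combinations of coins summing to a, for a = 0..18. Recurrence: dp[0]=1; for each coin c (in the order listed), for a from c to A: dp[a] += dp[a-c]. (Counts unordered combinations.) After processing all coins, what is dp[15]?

19

after  coin     0     1     2     3     4     5     6     7     8     9    10    11    12    13    14    15    16    17    18
          1     1     1     1     1     1     1     1     1     1     1     1     1     1     1     1     1     1     1     1
          3     1     1     1     2     2     2     3     3     3     4     4     4     5     5     5     6     6     6     7
          5     1     1     1     2     2     3     4     4     5     6     7     8     9    10    11    13    14    15    17
          7     1     1     1     2     2     3     4     5     6     7     9    10    12    14    16    19    21    24    27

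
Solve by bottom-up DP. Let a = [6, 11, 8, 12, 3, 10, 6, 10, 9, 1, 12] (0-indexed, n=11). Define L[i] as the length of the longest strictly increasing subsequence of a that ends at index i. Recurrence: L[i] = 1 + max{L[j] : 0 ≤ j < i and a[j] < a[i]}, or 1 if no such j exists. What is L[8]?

3

   i    0    1    2    3    4    5    6    7    8    9   10
a[i]    6   11    8   12    3   10    6   10    9    1   12
L[i]    1    2    2    3    1    3    2    3    3    1    4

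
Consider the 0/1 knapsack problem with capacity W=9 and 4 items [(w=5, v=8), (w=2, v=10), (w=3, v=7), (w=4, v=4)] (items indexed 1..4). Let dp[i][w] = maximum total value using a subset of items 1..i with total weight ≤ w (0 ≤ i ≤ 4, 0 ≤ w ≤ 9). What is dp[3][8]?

i\w   0   1   2   3   4   5   6   7   8   9
  0   0   0   0   0   0   0   0   0   0   0
  1   0   0   0   0   0   8   8   8   8   8
  2   0   0  10  10  10  10  10  18  18  18
  3   0   0  10  10  10  17  17  18  18  18
  4   0   0  10  10  10  17  17  18  18  21

18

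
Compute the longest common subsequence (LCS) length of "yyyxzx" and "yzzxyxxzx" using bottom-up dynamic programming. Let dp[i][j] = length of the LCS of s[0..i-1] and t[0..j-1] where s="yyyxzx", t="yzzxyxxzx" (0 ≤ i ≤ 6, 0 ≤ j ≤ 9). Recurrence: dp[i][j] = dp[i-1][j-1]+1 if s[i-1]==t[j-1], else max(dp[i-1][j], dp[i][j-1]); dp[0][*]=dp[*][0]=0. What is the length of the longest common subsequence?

   ''  y  z  z  x  y  x  x  z  x
''  0  0  0  0  0  0  0  0  0  0
 y  0  1  1  1  1  1  1  1  1  1
 y  0  1  1  1  1  2  2  2  2  2
 y  0  1  1  1  1  2  2  2  2  2
 x  0  1  1  1  2  2  3  3  3  3
 z  0  1  2  2  2  2  3  3  4  4
 x  0  1  2  2  3  3  3  4  4  5

5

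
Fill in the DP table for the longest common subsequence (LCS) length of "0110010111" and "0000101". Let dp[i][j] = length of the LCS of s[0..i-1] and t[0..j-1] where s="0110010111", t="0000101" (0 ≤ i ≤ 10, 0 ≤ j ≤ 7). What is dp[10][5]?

   ''  0  0  0  0  1  0  1
''  0  0  0  0  0  0  0  0
 0  0  1  1  1  1  1  1  1
 1  0  1  1  1  1  2  2  2
 1  0  1  1  1  1  2  2  3
 0  0  1  2  2  2  2  3  3
 0  0  1  2  3  3  3  3  3
 1  0  1  2  3  3  4  4  4
 0  0  1  2  3  4  4  5  5
 1  0  1  2  3  4  5  5  6
 1  0  1  2  3  4  5  5  6
 1  0  1  2  3  4  5  5  6

5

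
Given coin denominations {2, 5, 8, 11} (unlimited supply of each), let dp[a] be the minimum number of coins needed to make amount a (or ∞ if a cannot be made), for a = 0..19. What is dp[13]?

 a  0  1  2  3  4  5  6  7  8  9 10 11 12 13 14 15 16 17 18 19
dp  0  -  1  -  2  1  3  2  1  3  2  1  3  2  4  3  2  4  3  2
(- denotes ∞ / unreachable)

2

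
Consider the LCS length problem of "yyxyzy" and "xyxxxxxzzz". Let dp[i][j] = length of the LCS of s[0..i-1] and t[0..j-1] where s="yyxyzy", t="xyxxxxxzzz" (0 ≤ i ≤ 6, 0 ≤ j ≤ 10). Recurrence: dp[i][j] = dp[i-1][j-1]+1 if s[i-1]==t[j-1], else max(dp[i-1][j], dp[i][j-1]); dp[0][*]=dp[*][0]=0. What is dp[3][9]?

   ''  x  y  x  x  x  x  x  z  z  z
''  0  0  0  0  0  0  0  0  0  0  0
 y  0  0  1  1  1  1  1  1  1  1  1
 y  0  0  1  1  1  1  1  1  1  1  1
 x  0  1  1  2  2  2  2  2  2  2  2
 y  0  1  2  2  2  2  2  2  2  2  2
 z  0  1  2  2  2  2  2  2  3  3  3
 y  0  1  2  2  2  2  2  2  3  3  3

2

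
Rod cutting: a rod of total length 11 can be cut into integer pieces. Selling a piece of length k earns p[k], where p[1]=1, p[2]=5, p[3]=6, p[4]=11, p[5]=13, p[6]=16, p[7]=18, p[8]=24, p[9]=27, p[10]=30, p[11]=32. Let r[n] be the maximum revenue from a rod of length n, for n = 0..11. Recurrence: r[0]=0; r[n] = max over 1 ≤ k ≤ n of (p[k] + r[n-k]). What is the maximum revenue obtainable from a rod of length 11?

32

   n    0    1    2    3    4    5    6    7    8    9   10   11
r[n]    0    1    5    6   11   13   16   18   24   27   30   32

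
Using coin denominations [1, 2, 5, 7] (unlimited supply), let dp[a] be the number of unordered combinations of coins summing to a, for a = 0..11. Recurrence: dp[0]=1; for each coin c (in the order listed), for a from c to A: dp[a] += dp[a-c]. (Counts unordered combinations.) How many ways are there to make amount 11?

14

after  coin     0     1     2     3     4     5     6     7     8     9    10    11
          1     1     1     1     1     1     1     1     1     1     1     1     1
          2     1     1     2     2     3     3     4     4     5     5     6     6
          5     1     1     2     2     3     4     5     6     7     8    10    11
          7     1     1     2     2     3     4     5     7     8    10    12    14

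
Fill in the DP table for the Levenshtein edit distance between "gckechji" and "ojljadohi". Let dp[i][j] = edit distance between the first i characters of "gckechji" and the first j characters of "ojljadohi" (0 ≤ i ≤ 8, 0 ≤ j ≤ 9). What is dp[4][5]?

5

   ''  o  j  l  j  a  d  o  h  i
''  0  1  2  3  4  5  6  7  8  9
 g  1  1  2  3  4  5  6  7  8  9
 c  2  2  2  3  4  5  6  7  8  9
 k  3  3  3  3  4  5  6  7  8  9
 e  4  4  4  4  4  5  6  7  8  9
 c  5  5  5  5  5  5  6  7  8  9
 h  6  6  6  6  6  6  6  7  7  8
 j  7  7  6  7  6  7  7  7  8  8
 i  8  8  7  7  7  7  8  8  8  8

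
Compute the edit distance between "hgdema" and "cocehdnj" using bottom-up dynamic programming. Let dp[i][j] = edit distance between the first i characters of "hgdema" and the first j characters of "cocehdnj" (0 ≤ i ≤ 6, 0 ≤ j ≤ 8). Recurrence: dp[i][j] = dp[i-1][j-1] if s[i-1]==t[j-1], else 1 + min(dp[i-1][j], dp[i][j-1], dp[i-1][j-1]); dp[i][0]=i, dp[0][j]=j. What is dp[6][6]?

5

   ''  c  o  c  e  h  d  n  j
''  0  1  2  3  4  5  6  7  8
 h  1  1  2  3  4  4  5  6  7
 g  2  2  2  3  4  5  5  6  7
 d  3  3  3  3  4  5  5  6  7
 e  4  4  4  4  3  4  5  6  7
 m  5  5  5  5  4  4  5  6  7
 a  6  6  6  6  5  5  5  6  7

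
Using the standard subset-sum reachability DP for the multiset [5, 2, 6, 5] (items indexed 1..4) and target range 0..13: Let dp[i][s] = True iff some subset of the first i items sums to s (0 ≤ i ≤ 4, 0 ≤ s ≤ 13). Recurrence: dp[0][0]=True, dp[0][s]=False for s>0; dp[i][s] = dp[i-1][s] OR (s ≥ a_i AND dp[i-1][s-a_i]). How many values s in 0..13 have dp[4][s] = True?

10

i\s   0   1   2   3   4   5   6   7   8   9  10  11  12  13
  0   T   F   F   F   F   F   F   F   F   F   F   F   F   F
  1   T   F   F   F   F   T   F   F   F   F   F   F   F   F
  2   T   F   T   F   F   T   F   T   F   F   F   F   F   F
  3   T   F   T   F   F   T   T   T   T   F   F   T   F   T
  4   T   F   T   F   F   T   T   T   T   F   T   T   T   T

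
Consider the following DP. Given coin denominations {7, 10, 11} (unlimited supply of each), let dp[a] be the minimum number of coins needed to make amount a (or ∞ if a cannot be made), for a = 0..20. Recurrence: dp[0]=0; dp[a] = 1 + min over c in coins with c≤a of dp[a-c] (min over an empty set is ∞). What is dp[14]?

 a  0  1  2  3  4  5  6  7  8  9 10 11 12 13 14 15 16 17 18 19 20
dp  0  -  -  -  -  -  -  1  -  -  1  1  -  -  2  -  -  2  2  -  2
(- denotes ∞ / unreachable)

2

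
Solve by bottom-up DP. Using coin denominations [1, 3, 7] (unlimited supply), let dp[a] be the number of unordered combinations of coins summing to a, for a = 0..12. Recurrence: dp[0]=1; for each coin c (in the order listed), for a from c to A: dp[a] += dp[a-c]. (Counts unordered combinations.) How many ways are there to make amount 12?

7

after  coin     0     1     2     3     4     5     6     7     8     9    10    11    12
          1     1     1     1     1     1     1     1     1     1     1     1     1     1
          3     1     1     1     2     2     2     3     3     3     4     4     4     5
          7     1     1     1     2     2     2     3     4     4     5     6     6     7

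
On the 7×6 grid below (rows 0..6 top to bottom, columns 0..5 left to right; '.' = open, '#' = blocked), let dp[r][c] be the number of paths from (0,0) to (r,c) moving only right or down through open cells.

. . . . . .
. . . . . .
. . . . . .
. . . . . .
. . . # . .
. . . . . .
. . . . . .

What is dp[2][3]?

10

r\c   0   1   2   3   4   5
  0   1   1   1   1   1   1
  1   1   2   3   4   5   6
  2   1   3   6  10  15  21
  3   1   4  10  20  35  56
  4   1   5  15   0  35  91
  5   1   6  21  21  56 147
  6   1   7  28  49 105 252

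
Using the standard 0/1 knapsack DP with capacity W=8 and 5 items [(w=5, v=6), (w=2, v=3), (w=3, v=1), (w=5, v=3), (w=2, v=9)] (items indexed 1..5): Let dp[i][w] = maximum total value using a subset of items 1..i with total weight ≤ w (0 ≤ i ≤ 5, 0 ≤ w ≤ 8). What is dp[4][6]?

i\w   0   1   2   3   4   5   6   7   8
  0   0   0   0   0   0   0   0   0   0
  1   0   0   0   0   0   6   6   6   6
  2   0   0   3   3   3   6   6   9   9
  3   0   0   3   3   3   6   6   9   9
  4   0   0   3   3   3   6   6   9   9
  5   0   0   9   9  12  12  12  15  15

6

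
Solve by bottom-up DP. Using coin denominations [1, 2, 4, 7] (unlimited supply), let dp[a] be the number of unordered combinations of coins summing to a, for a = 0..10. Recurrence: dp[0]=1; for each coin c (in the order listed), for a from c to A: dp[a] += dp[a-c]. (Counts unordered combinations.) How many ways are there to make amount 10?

after  coin     0     1     2     3     4     5     6     7     8     9    10
          1     1     1     1     1     1     1     1     1     1     1     1
          2     1     1     2     2     3     3     4     4     5     5     6
          4     1     1     2     2     4     4     6     6     9     9    12
          7     1     1     2     2     4     4     6     7    10    11    14

14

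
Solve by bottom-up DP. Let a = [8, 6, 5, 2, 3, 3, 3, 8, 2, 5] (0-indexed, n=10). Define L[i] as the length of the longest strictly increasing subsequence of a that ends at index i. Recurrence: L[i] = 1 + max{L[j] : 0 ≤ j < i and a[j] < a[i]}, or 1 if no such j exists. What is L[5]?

   i    0    1    2    3    4    5    6    7    8    9
a[i]    8    6    5    2    3    3    3    8    2    5
L[i]    1    1    1    1    2    2    2    3    1    3

2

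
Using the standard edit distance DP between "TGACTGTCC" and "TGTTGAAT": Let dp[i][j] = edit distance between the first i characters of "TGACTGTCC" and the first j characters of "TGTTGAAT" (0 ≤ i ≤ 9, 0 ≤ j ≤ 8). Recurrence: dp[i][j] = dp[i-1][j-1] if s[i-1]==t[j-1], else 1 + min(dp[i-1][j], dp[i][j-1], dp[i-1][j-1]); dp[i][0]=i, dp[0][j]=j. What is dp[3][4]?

2

   ''  T  G  T  T  G  A  A  T
''  0  1  2  3  4  5  6  7  8
 T  1  0  1  2  3  4  5  6  7
 G  2  1  0  1  2  3  4  5  6
 A  3  2  1  1  2  3  3  4  5
 C  4  3  2  2  2  3  4  4  5
 T  5  4  3  2  2  3  4  5  4
 G  6  5  4  3  3  2  3  4  5
 T  7  6  5  4  3  3  3  4  4
 C  8  7  6  5  4  4  4  4  5
 C  9  8  7  6  5  5  5  5  5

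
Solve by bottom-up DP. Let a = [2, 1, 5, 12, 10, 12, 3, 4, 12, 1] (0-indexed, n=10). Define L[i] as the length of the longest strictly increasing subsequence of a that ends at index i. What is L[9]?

   i    0    1    2    3    4    5    6    7    8    9
a[i]    2    1    5   12   10   12    3    4   12    1
L[i]    1    1    2    3    3    4    2    3    4    1

1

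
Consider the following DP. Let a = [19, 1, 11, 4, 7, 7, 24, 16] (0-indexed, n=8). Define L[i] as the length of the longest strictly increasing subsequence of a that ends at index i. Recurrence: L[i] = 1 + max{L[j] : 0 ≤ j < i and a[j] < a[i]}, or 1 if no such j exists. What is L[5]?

3

   i    0    1    2    3    4    5    6    7
a[i]   19    1   11    4    7    7   24   16
L[i]    1    1    2    2    3    3    4    4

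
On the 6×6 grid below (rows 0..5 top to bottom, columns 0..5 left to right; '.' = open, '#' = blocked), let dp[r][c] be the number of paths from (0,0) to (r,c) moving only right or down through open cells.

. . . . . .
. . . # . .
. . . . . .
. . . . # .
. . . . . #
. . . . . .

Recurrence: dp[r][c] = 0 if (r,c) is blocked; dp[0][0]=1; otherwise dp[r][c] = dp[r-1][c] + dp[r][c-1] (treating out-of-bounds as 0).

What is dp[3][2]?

r\c   0   1   2   3   4   5
  0   1   1   1   1   1   1
  1   1   2   3   0   1   2
  2   1   3   6   6   7   9
  3   1   4  10  16   0   9
  4   1   5  15  31  31   0
  5   1   6  21  52  83  83

10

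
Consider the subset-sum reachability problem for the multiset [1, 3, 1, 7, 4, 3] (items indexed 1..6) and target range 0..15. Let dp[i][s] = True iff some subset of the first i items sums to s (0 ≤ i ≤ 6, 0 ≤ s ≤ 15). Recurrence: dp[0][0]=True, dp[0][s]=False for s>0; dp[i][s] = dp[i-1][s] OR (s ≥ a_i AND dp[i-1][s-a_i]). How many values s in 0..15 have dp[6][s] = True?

i\s   0   1   2   3   4   5   6   7   8   9  10  11  12  13  14  15
  0   T   F   F   F   F   F   F   F   F   F   F   F   F   F   F   F
  1   T   T   F   F   F   F   F   F   F   F   F   F   F   F   F   F
  2   T   T   F   T   T   F   F   F   F   F   F   F   F   F   F   F
  3   T   T   T   T   T   T   F   F   F   F   F   F   F   F   F   F
  4   T   T   T   T   T   T   F   T   T   T   T   T   T   F   F   F
  5   T   T   T   T   T   T   T   T   T   T   T   T   T   T   T   T
  6   T   T   T   T   T   T   T   T   T   T   T   T   T   T   T   T

16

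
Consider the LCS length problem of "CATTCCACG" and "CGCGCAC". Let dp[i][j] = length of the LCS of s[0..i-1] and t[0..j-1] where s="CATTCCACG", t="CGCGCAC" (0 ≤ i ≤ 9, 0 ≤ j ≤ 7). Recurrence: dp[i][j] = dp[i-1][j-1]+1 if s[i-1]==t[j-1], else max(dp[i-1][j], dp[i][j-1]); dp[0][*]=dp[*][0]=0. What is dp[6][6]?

3

   ''  C  G  C  G  C  A  C
''  0  0  0  0  0  0  0  0
 C  0  1  1  1  1  1  1  1
 A  0  1  1  1  1  1  2  2
 T  0  1  1  1  1  1  2  2
 T  0  1  1  1  1  1  2  2
 C  0  1  1  2  2  2  2  3
 C  0  1  1  2  2  3  3  3
 A  0  1  1  2  2  3  4  4
 C  0  1  1  2  2  3  4  5
 G  0  1  2  2  3  3  4  5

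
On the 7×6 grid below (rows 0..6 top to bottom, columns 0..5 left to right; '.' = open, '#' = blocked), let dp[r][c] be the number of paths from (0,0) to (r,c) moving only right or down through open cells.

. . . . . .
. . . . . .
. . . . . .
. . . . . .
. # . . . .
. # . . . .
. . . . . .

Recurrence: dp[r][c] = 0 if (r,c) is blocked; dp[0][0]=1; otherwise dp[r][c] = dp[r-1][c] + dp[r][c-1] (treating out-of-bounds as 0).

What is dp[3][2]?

10

r\c   0   1   2   3   4   5
  0   1   1   1   1   1   1
  1   1   2   3   4   5   6
  2   1   3   6  10  15  21
  3   1   4  10  20  35  56
  4   1   0  10  30  65 121
  5   1   0  10  40 105 226
  6   1   1  11  51 156 382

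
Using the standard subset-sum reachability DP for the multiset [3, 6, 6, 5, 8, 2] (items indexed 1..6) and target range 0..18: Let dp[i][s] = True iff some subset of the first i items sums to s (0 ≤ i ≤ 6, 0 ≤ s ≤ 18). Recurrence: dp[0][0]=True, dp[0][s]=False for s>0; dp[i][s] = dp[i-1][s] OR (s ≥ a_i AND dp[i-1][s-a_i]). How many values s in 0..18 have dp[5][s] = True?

i\s   0   1   2   3   4   5   6   7   8   9  10  11  12  13  14  15  16  17  18
  0   T   F   F   F   F   F   F   F   F   F   F   F   F   F   F   F   F   F   F
  1   T   F   F   T   F   F   F   F   F   F   F   F   F   F   F   F   F   F   F
  2   T   F   F   T   F   F   T   F   F   T   F   F   F   F   F   F   F   F   F
  3   T   F   F   T   F   F   T   F   F   T   F   F   T   F   F   T   F   F   F
  4   T   F   F   T   F   T   T   F   T   T   F   T   T   F   T   T   F   T   F
  5   T   F   F   T   F   T   T   F   T   T   F   T   T   T   T   T   T   T   F
  6   T   F   T   T   F   T   T   T   T   T   T   T   T   T   T   T   T   T   T

13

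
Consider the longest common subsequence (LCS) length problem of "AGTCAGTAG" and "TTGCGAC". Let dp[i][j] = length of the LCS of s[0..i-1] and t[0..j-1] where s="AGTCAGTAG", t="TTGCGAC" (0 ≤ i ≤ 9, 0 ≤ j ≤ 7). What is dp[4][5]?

   ''  T  T  G  C  G  A  C
''  0  0  0  0  0  0  0  0
 A  0  0  0  0  0  0  1  1
 G  0  0  0  1  1  1  1  1
 T  0  1  1  1  1  1  1  1
 C  0  1  1  1  2  2  2  2
 A  0  1  1  1  2  2  3  3
 G  0  1  1  2  2  3  3  3
 T  0  1  2  2  2  3  3  3
 A  0  1  2  2  2  3  4  4
 G  0  1  2  3  3  3  4  4

2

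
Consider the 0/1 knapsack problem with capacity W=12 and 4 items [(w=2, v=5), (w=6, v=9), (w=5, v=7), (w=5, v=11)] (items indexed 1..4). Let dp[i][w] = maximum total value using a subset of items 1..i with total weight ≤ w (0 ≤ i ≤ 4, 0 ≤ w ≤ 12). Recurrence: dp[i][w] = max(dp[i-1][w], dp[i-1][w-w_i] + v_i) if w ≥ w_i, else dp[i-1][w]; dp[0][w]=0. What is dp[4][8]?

i\w   0   1   2   3   4   5   6   7   8   9  10  11  12
  0   0   0   0   0   0   0   0   0   0   0   0   0   0
  1   0   0   5   5   5   5   5   5   5   5   5   5   5
  2   0   0   5   5   5   5   9   9  14  14  14  14  14
  3   0   0   5   5   5   7   9  12  14  14  14  16  16
  4   0   0   5   5   5  11  11  16  16  16  18  20  23

16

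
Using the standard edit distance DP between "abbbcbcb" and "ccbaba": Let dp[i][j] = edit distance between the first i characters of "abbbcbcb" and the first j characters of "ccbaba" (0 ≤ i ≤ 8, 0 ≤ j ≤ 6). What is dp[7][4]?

   ''  c  c  b  a  b  a
''  0  1  2  3  4  5  6
 a  1  1  2  3  3  4  5
 b  2  2  2  2  3  3  4
 b  3  3  3  2  3  3  4
 b  4  4  4  3  3  3  4
 c  5  4  4  4  4  4  4
 b  6  5  5  4  5  4  5
 c  7  6  5  5  5  5  5
 b  8  7  6  5  6  5  6

5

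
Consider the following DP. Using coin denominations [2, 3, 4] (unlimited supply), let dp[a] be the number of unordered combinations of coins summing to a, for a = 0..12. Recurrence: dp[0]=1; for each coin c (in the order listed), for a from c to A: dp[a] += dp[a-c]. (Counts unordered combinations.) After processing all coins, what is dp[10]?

after  coin     0     1     2     3     4     5     6     7     8     9    10    11    12
          2     1     0     1     0     1     0     1     0     1     0     1     0     1
          3     1     0     1     1     1     1     2     1     2     2     2     2     3
          4     1     0     1     1     2     1     3     2     4     3     5     4     7

5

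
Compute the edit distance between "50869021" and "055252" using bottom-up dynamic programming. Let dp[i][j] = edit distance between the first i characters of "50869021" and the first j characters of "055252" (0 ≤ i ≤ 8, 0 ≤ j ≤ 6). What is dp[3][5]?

4

   ''  0  5  5  2  5  2
''  0  1  2  3  4  5  6
 5  1  1  1  2  3  4  5
 0  2  1  2  2  3  4  5
 8  3  2  2  3  3  4  5
 6  4  3  3  3  4  4  5
 9  5  4  4  4  4  5  5
 0  6  5  5  5  5  5  6
 2  7  6  6  6  5  6  5
 1  8  7  7  7  6  6  6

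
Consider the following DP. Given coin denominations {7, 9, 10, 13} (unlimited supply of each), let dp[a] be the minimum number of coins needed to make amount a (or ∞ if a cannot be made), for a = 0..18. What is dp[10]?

 a  0  1  2  3  4  5  6  7  8  9 10 11 12 13 14 15 16 17 18
dp  0  -  -  -  -  -  -  1  -  1  1  -  -  1  2  -  2  2  2
(- denotes ∞ / unreachable)

1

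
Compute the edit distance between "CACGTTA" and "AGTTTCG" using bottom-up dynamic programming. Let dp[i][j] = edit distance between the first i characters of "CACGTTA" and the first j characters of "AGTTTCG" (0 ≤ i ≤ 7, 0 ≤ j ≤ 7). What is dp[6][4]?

2

   ''  A  G  T  T  T  C  G
''  0  1  2  3  4  5  6  7
 C  1  1  2  3  4  5  5  6
 A  2  1  2  3  4  5  6  6
 C  3  2  2  3  4  5  5  6
 G  4  3  2  3  4  5  6  5
 T  5  4  3  2  3  4  5  6
 T  6  5  4  3  2  3  4  5
 A  7  6  5  4  3  3  4  5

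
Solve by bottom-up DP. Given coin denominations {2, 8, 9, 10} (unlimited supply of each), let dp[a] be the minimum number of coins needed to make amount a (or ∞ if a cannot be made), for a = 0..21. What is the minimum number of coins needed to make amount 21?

3

 a  0  1  2  3  4  5  6  7  8  9 10 11 12 13 14 15 16 17 18 19 20 21
dp  0  -  1  -  2  -  3  -  1  1  1  2  2  3  3  4  2  2  2  2  2  3
(- denotes ∞ / unreachable)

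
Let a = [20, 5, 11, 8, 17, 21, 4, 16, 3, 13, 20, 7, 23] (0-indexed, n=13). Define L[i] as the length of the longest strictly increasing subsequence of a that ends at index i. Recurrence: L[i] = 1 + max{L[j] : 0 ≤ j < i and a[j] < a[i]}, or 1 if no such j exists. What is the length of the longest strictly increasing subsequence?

5

   i    0    1    2    3    4    5    6    7    8    9   10   11   12
a[i]   20    5   11    8   17   21    4   16    3   13   20    7   23
L[i]    1    1    2    2    3    4    1    3    1    3    4    2    5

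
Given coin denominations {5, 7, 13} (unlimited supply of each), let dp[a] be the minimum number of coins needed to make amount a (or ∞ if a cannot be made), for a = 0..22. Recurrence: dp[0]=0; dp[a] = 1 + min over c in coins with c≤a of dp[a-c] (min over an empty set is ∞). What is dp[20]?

2

 a  0  1  2  3  4  5  6  7  8  9 10 11 12 13 14 15 16 17 18 19 20 21 22
dp  0  -  -  -  -  1  -  1  -  -  2  -  2  1  2  3  -  3  2  3  2  3  4
(- denotes ∞ / unreachable)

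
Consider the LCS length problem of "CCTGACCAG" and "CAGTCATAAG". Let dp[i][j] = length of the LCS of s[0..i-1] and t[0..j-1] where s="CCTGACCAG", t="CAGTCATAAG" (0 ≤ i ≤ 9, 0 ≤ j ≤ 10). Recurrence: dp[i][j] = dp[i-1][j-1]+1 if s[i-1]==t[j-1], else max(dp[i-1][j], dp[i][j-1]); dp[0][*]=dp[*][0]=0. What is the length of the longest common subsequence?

6

   ''  C  A  G  T  C  A  T  A  A  G
''  0  0  0  0  0  0  0  0  0  0  0
 C  0  1  1  1  1  1  1  1  1  1  1
 C  0  1  1  1  1  2  2  2  2  2  2
 T  0  1  1  1  2  2  2  3  3  3  3
 G  0  1  1  2  2  2  2  3  3  3  4
 A  0  1  2  2  2  2  3  3  4  4  4
 C  0  1  2  2  2  3  3  3  4  4  4
 C  0  1  2  2  2  3  3  3  4  4  4
 A  0  1  2  2  2  3  4  4  4  5  5
 G  0  1  2  3  3  3  4  4  4  5  6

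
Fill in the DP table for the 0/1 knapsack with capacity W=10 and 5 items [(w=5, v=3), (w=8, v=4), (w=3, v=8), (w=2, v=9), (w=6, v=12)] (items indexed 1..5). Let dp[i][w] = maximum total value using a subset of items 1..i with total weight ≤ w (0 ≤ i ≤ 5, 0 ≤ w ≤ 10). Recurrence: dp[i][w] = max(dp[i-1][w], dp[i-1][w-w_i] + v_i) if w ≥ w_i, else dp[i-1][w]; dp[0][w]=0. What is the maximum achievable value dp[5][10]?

21

i\w   0   1   2   3   4   5   6   7   8   9  10
  0   0   0   0   0   0   0   0   0   0   0   0
  1   0   0   0   0   0   3   3   3   3   3   3
  2   0   0   0   0   0   3   3   3   4   4   4
  3   0   0   0   8   8   8   8   8  11  11  11
  4   0   0   9   9   9  17  17  17  17  17  20
  5   0   0   9   9   9  17  17  17  21  21  21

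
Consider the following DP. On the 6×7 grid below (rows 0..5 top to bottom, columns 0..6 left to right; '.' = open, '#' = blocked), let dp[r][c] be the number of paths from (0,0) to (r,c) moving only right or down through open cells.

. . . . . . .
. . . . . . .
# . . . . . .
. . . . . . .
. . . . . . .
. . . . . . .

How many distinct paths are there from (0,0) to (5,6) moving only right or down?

r\c   0   1   2   3   4   5   6
  0   1   1   1   1   1   1   1
  1   1   2   3   4   5   6   7
  2   0   2   5   9  14  20  27
  3   0   2   7  16  30  50  77
  4   0   2   9  25  55 105 182
  5   0   2  11  36  91 196 378

378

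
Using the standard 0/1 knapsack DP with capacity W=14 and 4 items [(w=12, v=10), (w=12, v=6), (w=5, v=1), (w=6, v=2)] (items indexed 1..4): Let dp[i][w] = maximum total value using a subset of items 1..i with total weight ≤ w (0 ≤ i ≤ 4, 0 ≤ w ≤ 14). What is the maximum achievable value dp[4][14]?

i\w   0   1   2   3   4   5   6   7   8   9  10  11  12  13  14
  0   0   0   0   0   0   0   0   0   0   0   0   0   0   0   0
  1   0   0   0   0   0   0   0   0   0   0   0   0  10  10  10
  2   0   0   0   0   0   0   0   0   0   0   0   0  10  10  10
  3   0   0   0   0   0   1   1   1   1   1   1   1  10  10  10
  4   0   0   0   0   0   1   2   2   2   2   2   3  10  10  10

10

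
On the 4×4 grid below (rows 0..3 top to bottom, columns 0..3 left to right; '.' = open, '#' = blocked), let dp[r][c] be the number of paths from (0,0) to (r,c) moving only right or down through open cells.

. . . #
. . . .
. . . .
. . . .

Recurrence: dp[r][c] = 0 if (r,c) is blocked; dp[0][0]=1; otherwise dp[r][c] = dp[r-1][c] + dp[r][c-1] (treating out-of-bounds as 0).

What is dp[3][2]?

r\c   0   1   2   3
  0   1   1   1   0
  1   1   2   3   3
  2   1   3   6   9
  3   1   4  10  19

10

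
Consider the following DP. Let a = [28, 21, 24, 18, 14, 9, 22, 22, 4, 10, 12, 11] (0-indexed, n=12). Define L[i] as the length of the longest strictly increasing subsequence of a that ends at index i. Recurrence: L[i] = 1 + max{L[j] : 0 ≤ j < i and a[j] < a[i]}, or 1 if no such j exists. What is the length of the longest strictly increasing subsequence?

   i    0    1    2    3    4    5    6    7    8    9   10   11
a[i]   28   21   24   18   14    9   22   22    4   10   12   11
L[i]    1    1    2    1    1    1    2    2    1    2    3    3

3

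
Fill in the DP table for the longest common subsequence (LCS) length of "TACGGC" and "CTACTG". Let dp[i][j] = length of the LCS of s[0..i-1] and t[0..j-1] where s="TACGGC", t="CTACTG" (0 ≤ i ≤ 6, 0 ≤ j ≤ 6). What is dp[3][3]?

2

   ''  C  T  A  C  T  G
''  0  0  0  0  0  0  0
 T  0  0  1  1  1  1  1
 A  0  0  1  2  2  2  2
 C  0  1  1  2  3  3  3
 G  0  1  1  2  3  3  4
 G  0  1  1  2  3  3  4
 C  0  1  1  2  3  3  4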